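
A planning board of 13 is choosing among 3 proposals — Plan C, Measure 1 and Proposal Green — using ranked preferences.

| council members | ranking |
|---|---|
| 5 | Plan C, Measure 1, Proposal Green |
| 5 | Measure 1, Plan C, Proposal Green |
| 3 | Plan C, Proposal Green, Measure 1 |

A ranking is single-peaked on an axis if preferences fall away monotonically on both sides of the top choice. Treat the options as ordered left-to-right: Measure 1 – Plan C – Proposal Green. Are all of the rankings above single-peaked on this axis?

yes

Axis positions: Measure 1=1, Plan C=2, Proposal Green=3.
Type 1 (peak Plan C at position 2): ranking walks positions 2-1-3, expanding outward from the peak — single-peaked.
Type 2 (peak Measure 1 at position 1): ranking walks positions 1-2-3, expanding outward from the peak — single-peaked.
Type 3 (peak Plan C at position 2): ranking walks positions 2-3-1, expanding outward from the peak — single-peaked.
Every ranking is single-peaked on this axis.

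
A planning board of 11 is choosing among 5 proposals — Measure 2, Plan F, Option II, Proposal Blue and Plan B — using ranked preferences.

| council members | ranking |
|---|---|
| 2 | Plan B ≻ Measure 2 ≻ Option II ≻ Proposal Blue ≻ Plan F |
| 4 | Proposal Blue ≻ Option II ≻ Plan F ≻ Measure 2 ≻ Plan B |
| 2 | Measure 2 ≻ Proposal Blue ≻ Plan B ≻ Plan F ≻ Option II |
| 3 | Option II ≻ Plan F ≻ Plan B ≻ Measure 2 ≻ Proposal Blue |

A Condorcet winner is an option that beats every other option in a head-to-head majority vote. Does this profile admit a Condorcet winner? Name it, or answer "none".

none

Pairwise majorities:
Measure 2 vs Plan F: Plan F wins 7–4.
Measure 2 vs Option II: Option II, 7–4.
Measure 2 vs Proposal Blue: Measure 2 wins 7–4.
Measure 2 vs Plan B: Measure 2 wins 6–5.
Plan F vs Option II: Option II, 9–2.
Plan F vs Proposal Blue: Proposal Blue wins 8–3.
Plan F vs Plan B: Plan F wins 7–4.
Option II vs Proposal Blue: Proposal Blue, 6–5.
Option II–Plan B: Option II 7–4.
Proposal Blue vs Plan B: Proposal Blue, 6–5.
No option is unbeaten: Measure 2 loses to Plan F; Plan F loses to Option II; Option II loses to Proposal Blue; Proposal Blue loses to Measure 2; Plan B loses to Measure 2. In particular Measure 2 beats Proposal Blue beats Plan F beats Measure 2 is a majority cycle — no Condorcet winner exists.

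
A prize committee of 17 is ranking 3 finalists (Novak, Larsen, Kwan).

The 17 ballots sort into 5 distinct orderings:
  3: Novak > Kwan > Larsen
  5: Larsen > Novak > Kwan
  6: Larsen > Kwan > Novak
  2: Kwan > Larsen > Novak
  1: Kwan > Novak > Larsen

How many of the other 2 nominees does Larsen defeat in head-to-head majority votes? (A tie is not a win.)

Larsen against each rival (17 jurors):
Larsen vs Novak: Larsen wins 13–4.
Larsen vs Kwan: Larsen, 11–6.
Larsen beats Novak, Kwan — 2 pairwise wins.

2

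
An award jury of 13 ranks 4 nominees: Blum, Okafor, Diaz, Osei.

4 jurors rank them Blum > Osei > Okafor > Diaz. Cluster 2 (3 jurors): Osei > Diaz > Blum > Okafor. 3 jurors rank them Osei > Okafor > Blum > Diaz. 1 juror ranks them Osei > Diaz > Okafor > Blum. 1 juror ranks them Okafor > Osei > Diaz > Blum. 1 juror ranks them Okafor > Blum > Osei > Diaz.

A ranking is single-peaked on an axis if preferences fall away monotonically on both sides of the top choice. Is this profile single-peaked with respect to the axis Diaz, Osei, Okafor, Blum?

no

Axis positions: Diaz=1, Osei=2, Okafor=3, Blum=4.
Cluster 1: ranking walks positions 4-2-3-1; Osei is ranked above Okafor even though Okafor lies between Osei and the peak Blum on the axis — preferences dip and rise again. Not single-peaked.
Cluster 2: ranking walks positions 2-1-4-3; Blum is ranked above Okafor even though Okafor lies between Blum and the peak Osei on the axis — preferences dip and rise again. Not single-peaked.
Cluster 3 (peak Osei at position 2): ranking walks positions 2-3-4-1, expanding outward from the peak — single-peaked.
Cluster 4 (peak Osei at position 2): ranking walks positions 2-1-3-4, expanding outward from the peak — single-peaked.
Cluster 5 (peak Okafor at position 3): ranking walks positions 3-2-1-4, expanding outward from the peak — single-peaked.
Cluster 6 (peak Okafor at position 3): ranking walks positions 3-4-2-1, expanding outward from the peak — single-peaked.
Cluster 1 violates single-peakedness, so the profile is not single-peaked on this axis.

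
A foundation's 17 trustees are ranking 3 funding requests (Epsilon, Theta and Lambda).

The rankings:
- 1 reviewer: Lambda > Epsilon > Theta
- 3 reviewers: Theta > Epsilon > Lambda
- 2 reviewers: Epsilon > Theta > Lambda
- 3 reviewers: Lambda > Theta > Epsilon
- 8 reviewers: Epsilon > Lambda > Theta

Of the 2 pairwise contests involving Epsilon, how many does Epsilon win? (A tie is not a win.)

Epsilon against each rival (17 reviewers):
Epsilon vs Theta: Epsilon wins 11–6.
Epsilon vs Lambda: Epsilon preferred on 3+2+8 = 13 ballots; Epsilon wins 13–4.
Epsilon beats Theta, Lambda — 2 pairwise wins.

2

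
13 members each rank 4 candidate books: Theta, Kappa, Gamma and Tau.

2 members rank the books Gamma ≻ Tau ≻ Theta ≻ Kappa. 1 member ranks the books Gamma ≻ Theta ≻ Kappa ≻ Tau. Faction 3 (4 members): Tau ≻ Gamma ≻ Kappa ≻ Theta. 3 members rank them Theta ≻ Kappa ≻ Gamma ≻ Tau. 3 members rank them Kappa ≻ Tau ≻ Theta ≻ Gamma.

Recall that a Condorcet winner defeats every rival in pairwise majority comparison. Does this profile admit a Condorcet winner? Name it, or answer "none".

none

Pairwise majorities:
Theta vs Kappa: Kappa wins 7–6.
Theta vs Gamma: Gamma wins 7–6.
Theta vs Tau: Tau, 9–4.
Kappa vs Gamma: Gamma wins 7–6.
Kappa vs Tau: Kappa wins 7–6.
Gamma–Tau: Tau 7–6.
No book is unbeaten: Theta loses to Kappa; Kappa loses to Gamma; Gamma loses to Tau; Tau loses to Kappa. In particular Kappa → Tau → Gamma → Kappa is a majority cycle — no Condorcet winner exists.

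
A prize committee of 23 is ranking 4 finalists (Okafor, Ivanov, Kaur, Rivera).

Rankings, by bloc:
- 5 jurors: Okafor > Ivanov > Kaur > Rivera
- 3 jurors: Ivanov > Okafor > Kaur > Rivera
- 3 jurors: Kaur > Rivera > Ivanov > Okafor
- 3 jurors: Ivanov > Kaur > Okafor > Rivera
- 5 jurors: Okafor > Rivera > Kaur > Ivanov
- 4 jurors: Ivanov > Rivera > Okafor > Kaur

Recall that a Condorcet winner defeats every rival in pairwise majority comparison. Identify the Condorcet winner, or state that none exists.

Check each pair by majority over 23 ballots:
Okafor vs Ivanov: Okafor preferred on 5+5 = 10 ballots; Ivanov wins 13–10.
Okafor–Kaur: Okafor 17–6.
Okafor vs Rivera: Okafor, 16–7.
Ivanov vs Kaur: Ivanov preferred on 5+3+3+4 = 15 ballots; Ivanov wins 15–8.
Ivanov vs Rivera: Ivanov is ranked higher on 5+3+3+4 = 15 ballots, Rivera on 8. Ivanov wins 15–8.
Kaur vs Rivera: Kaur is ranked higher on 5+3+3+3 = 14 ballots, Rivera on 9. Kaur wins 14–9.
Ivanov beats each of Okafor, Kaur, Rivera — Ivanov is the Condorcet winner.

Ivanov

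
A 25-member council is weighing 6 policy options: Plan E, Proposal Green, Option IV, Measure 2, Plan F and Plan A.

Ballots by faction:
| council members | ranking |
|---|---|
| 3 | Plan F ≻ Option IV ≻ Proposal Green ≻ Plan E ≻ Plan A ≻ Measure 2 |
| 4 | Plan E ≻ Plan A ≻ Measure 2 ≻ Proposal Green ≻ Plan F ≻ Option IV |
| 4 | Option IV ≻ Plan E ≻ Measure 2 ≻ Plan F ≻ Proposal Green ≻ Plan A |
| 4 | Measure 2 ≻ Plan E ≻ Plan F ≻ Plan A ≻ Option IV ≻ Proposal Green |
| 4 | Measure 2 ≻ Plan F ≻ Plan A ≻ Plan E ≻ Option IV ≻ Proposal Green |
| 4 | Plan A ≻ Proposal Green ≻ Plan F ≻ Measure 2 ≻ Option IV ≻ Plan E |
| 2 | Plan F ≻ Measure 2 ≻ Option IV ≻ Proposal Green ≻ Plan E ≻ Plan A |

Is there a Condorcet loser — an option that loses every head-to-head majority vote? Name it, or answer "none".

Proposal Green

Pairwise majorities:
Plan E–Proposal Green: Plan E 16–9.
Plan E vs Option IV: 12 to 13, Option IV.
Plan E vs Measure 2: 11 to 14, Measure 2.
Plan E vs Plan F: 4+4+4 = 12 for Plan E, 13 for Plan F — Plan F by 13–12.
Plan E vs Plan A: Plan E wins 17–8.
Proposal Green vs Option IV: 8 to 17, Option IV.
Proposal Green–Measure 2: Measure 2 18–7.
Proposal Green vs Plan F: Plan F wins 17–8.
Proposal Green vs Plan A: Plan A, 16–9.
Option IV–Measure 2: Measure 2 18–7.
Option IV vs Plan F: Option IV is ranked higher on 4 ballots, Plan F on 21. Plan F wins 21–4.
Option IV vs Plan A: 9 to 16, Plan A.
Measure 2 vs Plan F: Measure 2, 16–9.
Measure 2 vs Plan A: Measure 2 is ranked higher on 4+4+4+2 = 14 ballots, Plan A on 11. Measure 2 wins 14–11.
Plan F vs Plan A: Plan F, 17–8.
Proposal Green loses to every other option — it is the Condorcet loser.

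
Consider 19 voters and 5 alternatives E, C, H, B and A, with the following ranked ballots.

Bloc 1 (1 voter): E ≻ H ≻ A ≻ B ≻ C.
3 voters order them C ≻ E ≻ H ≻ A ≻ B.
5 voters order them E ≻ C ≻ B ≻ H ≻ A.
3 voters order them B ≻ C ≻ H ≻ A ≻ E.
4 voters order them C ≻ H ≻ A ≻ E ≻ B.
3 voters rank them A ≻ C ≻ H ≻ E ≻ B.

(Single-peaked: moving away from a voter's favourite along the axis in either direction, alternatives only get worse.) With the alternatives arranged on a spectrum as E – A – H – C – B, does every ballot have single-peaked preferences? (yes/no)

Axis positions: E=1, A=2, H=3, C=4, B=5.
Bloc 1: ranking walks positions 1-3-2-5-4; H is ranked above A even though A lies between H and the peak E on the axis — preferences dip and rise again. Not single-peaked.
Bloc 2: ranking walks positions 4-1-3-2-5; E is ranked above H even though H lies between E and the peak C on the axis — preferences dip and rise again. Not single-peaked.
Bloc 3: ranking walks positions 1-4-5-3-2; C is ranked above A even though A lies between C and the peak E on the axis — preferences dip and rise again. Not single-peaked.
Bloc 4 (peak B at position 5): ranking walks positions 5-4-3-2-1, expanding outward from the peak — single-peaked.
Bloc 5 (peak C at position 4): ranking walks positions 4-3-2-1-5, expanding outward from the peak — single-peaked.
Bloc 6: ranking walks positions 2-4-3-1-5; C is ranked above H even though H lies between C and the peak A on the axis — preferences dip and rise again. Not single-peaked.
Bloc 1 violates single-peakedness, so the profile is not single-peaked on this axis.

no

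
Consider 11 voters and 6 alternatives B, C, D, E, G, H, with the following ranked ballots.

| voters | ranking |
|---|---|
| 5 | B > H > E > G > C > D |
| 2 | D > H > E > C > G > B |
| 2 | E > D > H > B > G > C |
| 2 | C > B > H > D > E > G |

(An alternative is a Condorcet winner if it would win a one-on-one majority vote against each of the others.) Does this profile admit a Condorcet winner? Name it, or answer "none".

B

Head-to-head results (11 voters):
B vs C: 7 to 4, B.
B vs D: 5+2 = 7 for B, 4 for D — B by 7–4.
B vs E: 5+2 = 7 for B, 4 for E — B by 7–4.
B vs G: B wins 9–2.
B vs H: B is ranked higher on 5+2 = 7 ballots, H on 4. B wins 7–4.
C vs D: C is ranked higher on 5+2 = 7 ballots, D on 4. C wins 7–4.
C vs E: 2 to 9, E.
C vs G: C is ranked higher on 2+2 = 4 ballots, G on 7. G wins 7–4.
C vs H: C is ranked higher on 2 ballots, H on 9. H wins 9–2.
D vs E: E, 7–4.
D vs G: D is ranked higher on 2+2+2 = 6 ballots, G on 5. D wins 6–5.
D vs H: 2+2 = 4 for D, 7 for H — H by 7–4.
E vs G: E, 11–0.
E vs H: E preferred on 2 ballots; H wins 9–2.
G vs H: 0 for G, 11 for H — H by 11–0.
B beats each of C, D, E, G, H — B is the Condorcet winner.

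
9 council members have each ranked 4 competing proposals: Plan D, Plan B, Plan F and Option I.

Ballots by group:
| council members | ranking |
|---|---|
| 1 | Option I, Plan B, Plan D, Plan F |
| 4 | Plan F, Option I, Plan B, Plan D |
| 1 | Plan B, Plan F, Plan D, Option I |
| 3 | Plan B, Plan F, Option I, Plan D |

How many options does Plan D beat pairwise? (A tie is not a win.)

0

Plan D against each rival (9 council members):
Plan D vs Plan B: Plan D preferred on 0 ballots; Plan B wins 9–0.
Plan D–Plan F: Plan F 8–1.
Plan D vs Option I: Plan D is ranked higher on 1 ballot, Option I on 8. Option I wins 8–1.
Plan D beats no one; loses to Plan B, Plan F, Option I — 0 pairwise wins.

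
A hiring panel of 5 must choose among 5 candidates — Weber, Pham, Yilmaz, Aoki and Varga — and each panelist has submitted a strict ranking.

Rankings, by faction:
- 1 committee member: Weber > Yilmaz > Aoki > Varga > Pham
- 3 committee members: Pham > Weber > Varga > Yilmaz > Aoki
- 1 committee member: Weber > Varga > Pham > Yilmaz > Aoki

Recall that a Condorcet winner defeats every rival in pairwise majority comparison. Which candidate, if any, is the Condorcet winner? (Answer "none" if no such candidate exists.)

Head-to-head results (5 committee members):
Weber vs Pham: 1+1 = 2 for Weber, 3 for Pham — Pham by 3–2.
Weber vs Yilmaz: Weber preferred on 1+3+1 = 5 ballots; Weber wins 5–0.
Weber vs Aoki: 1+3+1 = 5 for Weber, 0 for Aoki — Weber by 5–0.
Weber vs Varga: Weber is ranked higher on 1+3+1 = 5 ballots, Varga on 0. Weber wins 5–0.
Pham vs Yilmaz: 4 to 1, Pham.
Pham vs Aoki: 4 to 1, Pham.
Pham vs Varga: Pham is ranked higher on 3 ballots, Varga on 2. Pham wins 3–2.
Yilmaz vs Aoki: 5 to 0, Yilmaz.
Yilmaz vs Varga: Yilmaz is ranked higher on 1 ballot, Varga on 4. Varga wins 4–1.
Aoki vs Varga: Aoki is ranked higher on 1 ballot, Varga on 4. Varga wins 4–1.
Only Pham has no losses; Pham is the Condorcet winner.

Pham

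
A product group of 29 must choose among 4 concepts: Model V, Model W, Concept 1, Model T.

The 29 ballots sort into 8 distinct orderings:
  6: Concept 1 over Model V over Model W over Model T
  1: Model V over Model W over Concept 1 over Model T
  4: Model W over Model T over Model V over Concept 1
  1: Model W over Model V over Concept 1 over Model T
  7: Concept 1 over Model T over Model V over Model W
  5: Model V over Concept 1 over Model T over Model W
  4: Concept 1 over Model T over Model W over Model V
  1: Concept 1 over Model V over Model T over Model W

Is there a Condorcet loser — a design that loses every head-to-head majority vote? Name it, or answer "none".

Model W

Pairwise majorities:
Model V vs Model W: Model V preferred on 6+1+7+5+1 = 20 ballots; Model V wins 20–9.
Model V vs Concept 1: 1+4+1+5 = 11 for Model V, 18 for Concept 1 — Concept 1 by 18–11.
Model V vs Model T: Model T, 15–14.
Model W–Concept 1: Concept 1 23–6.
Model W–Model T: Model T 17–12.
Concept 1 vs Model T: 25 for Concept 1, 4 for Model T — Concept 1 by 25–4.
Only Model W has no wins; Model W is the Condorcet loser.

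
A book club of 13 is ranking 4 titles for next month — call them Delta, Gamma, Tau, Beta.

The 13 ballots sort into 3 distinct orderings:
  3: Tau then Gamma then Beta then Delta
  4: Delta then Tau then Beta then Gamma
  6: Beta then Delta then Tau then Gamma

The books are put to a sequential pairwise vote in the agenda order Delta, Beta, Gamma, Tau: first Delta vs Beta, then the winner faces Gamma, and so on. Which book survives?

Round 1: Delta vs Beta — 4–9, Beta advances.
Round 2: Beta vs Gamma — 10–3, Beta advances.
Round 3: Beta vs Tau — 6–7, Tau advances.
Tau survives the agenda.

Tau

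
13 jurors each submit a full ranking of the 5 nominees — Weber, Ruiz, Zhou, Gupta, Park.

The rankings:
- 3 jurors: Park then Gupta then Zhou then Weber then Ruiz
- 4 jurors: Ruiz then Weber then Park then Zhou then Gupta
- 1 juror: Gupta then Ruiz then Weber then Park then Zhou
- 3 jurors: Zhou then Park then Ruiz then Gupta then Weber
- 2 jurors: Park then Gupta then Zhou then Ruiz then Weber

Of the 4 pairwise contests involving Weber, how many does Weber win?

Weber against each rival (13 jurors):
Weber vs Ruiz: Ruiz, 10–3.
Weber vs Zhou: Weber preferred on 4+1 = 5 ballots; Zhou wins 8–5.
Weber vs Gupta: Weber preferred on 4 ballots; Gupta wins 9–4.
Weber vs Park: Park, 8–5.
Weber beats no one; loses to Ruiz, Zhou, Gupta, Park — 0 pairwise wins.

0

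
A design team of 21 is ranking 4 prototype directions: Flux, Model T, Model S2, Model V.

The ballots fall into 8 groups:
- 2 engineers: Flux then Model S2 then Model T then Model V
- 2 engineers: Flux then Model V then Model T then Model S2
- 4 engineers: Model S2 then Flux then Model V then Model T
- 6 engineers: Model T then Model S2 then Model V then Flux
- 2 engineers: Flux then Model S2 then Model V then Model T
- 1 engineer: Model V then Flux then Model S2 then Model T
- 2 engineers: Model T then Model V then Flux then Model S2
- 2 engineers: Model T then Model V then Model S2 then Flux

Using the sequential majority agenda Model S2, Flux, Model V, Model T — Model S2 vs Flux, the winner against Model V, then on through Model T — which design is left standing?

Model T

Round 1: Model S2 vs Flux — 12–9, Model S2 advances.
Round 2: Model S2 vs Model V — 14–7, Model S2 advances.
Round 3: Model S2 vs Model T — 9–12, Model T advances.
The agenda winner is Model T.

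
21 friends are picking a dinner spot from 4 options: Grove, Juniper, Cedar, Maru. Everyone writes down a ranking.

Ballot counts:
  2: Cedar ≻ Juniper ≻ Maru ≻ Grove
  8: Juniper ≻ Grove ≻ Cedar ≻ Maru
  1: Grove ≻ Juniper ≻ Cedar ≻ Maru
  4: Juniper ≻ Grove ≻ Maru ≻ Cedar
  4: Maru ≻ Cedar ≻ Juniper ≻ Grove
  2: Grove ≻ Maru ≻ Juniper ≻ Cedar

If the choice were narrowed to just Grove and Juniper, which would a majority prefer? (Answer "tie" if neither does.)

Juniper

Ballots ranking Grove above Juniper: 1 + 2 = 3.
Ballots ranking Juniper above Grove: 21 − 3 = 18.
Juniper wins the head-to-head 18–3.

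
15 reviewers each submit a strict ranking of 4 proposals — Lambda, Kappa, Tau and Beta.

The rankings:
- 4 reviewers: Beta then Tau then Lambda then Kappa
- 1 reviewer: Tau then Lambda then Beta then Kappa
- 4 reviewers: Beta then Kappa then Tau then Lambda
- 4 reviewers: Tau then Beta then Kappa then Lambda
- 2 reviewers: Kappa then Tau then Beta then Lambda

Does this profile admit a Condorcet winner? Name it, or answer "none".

Head-to-head results (15 reviewers):
Lambda–Kappa: Kappa 10–5.
Lambda vs Tau: Tau wins 15–0.
Lambda vs Beta: Beta, 14–1.
Kappa–Tau: Tau 9–6.
Kappa vs Beta: Beta, 13–2.
Tau–Beta: Beta 8–7.
Beta wins every pairwise contest, so Beta is the Condorcet winner.

Beta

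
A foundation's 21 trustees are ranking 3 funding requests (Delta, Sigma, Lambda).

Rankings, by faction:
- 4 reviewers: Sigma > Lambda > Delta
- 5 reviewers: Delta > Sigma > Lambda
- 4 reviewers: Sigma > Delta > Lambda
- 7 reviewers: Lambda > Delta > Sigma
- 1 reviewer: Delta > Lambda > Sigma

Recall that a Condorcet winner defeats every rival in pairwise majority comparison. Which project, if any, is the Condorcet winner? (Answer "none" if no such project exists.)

none

Check each pair by majority over 21 ballots:
Delta vs Sigma: Delta wins 13–8.
Delta–Lambda: Lambda 11–10.
Sigma vs Lambda: Sigma wins 13–8.
No project is unbeaten: Delta loses to Lambda; Sigma loses to Delta; Lambda loses to Sigma. In particular Delta beats Sigma beats Lambda beats Delta is a majority cycle — no Condorcet winner exists.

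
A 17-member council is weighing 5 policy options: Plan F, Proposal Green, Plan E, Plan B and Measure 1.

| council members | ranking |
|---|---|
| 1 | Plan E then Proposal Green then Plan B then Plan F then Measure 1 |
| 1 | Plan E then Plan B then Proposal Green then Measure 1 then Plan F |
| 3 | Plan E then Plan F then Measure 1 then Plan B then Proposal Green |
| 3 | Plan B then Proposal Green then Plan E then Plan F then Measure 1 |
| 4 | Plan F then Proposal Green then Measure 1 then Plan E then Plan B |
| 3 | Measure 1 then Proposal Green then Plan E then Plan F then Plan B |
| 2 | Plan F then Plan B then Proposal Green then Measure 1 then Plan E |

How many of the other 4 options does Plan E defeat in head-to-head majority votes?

2

Plan E against each rival (17 council members):
Plan E vs Plan F: Plan E, 11–6.
Plan E vs Proposal Green: Proposal Green wins 12–5.
Plan E vs Plan B: Plan E, 12–5.
Plan E vs Measure 1: 8 to 9, Measure 1.
Plan E beats Plan F, Plan B; loses to Proposal Green, Measure 1 — 2 pairwise wins.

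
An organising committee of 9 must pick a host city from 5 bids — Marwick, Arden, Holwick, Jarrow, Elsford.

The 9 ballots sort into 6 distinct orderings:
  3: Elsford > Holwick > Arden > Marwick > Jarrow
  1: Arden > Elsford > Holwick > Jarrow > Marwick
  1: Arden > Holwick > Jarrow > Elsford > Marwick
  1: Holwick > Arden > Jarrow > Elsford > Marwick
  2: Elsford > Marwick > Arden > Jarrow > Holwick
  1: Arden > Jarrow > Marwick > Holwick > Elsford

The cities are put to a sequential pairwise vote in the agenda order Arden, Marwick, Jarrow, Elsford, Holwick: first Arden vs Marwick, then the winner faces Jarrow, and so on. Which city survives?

Round 1: Arden vs Marwick — 7–2, Arden advances.
Round 2: Arden vs Jarrow — 9–0, Arden advances.
Round 3: Arden vs Elsford — 4–5, Elsford advances.
Round 4: Elsford vs Holwick — 6–3, Elsford advances.
The agenda winner is Elsford.

Elsford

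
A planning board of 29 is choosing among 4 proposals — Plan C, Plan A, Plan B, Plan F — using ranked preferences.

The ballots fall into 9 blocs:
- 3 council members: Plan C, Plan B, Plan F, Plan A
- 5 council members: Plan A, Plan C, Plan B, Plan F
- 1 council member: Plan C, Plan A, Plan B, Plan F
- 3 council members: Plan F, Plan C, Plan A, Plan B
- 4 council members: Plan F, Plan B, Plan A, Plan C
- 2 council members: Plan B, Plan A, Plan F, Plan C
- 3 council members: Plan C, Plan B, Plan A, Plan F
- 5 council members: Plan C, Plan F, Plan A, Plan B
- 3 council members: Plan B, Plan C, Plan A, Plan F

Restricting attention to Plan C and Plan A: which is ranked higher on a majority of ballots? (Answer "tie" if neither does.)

Plan C

Ballots ranking Plan C above Plan A: 3 + 1 + 3 + 3 + 5 + 3 = 18.
Ballots ranking Plan A above Plan C: 29 − 18 = 11.
Plan C wins the head-to-head 18–11.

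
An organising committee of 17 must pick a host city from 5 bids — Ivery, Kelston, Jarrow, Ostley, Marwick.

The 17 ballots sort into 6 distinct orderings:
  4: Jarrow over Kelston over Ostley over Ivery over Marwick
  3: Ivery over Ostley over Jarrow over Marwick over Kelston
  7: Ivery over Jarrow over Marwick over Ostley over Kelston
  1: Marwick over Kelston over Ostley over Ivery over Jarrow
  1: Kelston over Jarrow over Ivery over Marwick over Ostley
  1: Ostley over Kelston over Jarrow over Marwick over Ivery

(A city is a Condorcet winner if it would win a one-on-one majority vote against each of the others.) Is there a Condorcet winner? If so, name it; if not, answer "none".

Head-to-head results (17 organisers):
Ivery vs Kelston: Ivery wins 10–7.
Ivery vs Jarrow: Ivery wins 11–6.
Ivery vs Ostley: Ivery wins 11–6.
Ivery vs Marwick: Ivery, 15–2.
Kelston–Jarrow: Jarrow 14–3.
Kelston vs Ostley: Ostley wins 11–6.
Kelston vs Marwick: Marwick, 11–6.
Jarrow vs Ostley: Jarrow wins 12–5.
Jarrow–Marwick: Jarrow 16–1.
Ostley vs Marwick: Marwick wins 9–8.
Only Ivery has no losses; Ivery is the Condorcet winner.

Ivery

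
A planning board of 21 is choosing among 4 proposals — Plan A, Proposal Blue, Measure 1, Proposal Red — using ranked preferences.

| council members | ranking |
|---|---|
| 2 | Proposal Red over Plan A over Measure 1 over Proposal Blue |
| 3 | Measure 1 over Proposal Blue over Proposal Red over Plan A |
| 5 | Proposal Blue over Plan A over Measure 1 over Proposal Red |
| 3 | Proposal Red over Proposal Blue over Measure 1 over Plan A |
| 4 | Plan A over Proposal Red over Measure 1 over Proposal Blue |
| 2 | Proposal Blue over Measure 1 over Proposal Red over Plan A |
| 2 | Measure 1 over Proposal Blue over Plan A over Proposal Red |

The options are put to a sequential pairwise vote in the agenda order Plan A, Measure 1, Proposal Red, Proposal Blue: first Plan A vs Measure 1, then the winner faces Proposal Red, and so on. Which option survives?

Round 1: Plan A vs Measure 1 — 11–10, Plan A advances.
Round 2: Plan A vs Proposal Red — 11–10, Plan A advances.
Round 3: Plan A vs Proposal Blue — 6–15, Proposal Blue advances.
The agenda winner is Proposal Blue.

Proposal Blue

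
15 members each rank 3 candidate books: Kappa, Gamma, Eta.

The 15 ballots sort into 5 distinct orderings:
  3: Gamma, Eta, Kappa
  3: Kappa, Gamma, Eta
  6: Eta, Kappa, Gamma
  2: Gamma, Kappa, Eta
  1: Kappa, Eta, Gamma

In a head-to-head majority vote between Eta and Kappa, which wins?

Ballots ranking Eta above Kappa: 3 + 6 = 9.
Ballots ranking Kappa above Eta: 15 − 9 = 6.
Eta wins the head-to-head 9–6.

Eta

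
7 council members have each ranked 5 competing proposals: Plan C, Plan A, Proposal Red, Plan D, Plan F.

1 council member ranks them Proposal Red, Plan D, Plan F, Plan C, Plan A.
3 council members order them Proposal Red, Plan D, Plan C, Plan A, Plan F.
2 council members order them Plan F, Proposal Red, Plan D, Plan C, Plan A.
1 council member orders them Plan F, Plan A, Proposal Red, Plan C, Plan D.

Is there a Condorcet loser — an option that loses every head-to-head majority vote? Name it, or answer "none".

Plan A

Pairwise majorities:
Plan C vs Plan A: 1+3+2 = 6 for Plan C, 1 for Plan A — Plan C by 6–1.
Plan C vs Proposal Red: Proposal Red, 7–0.
Plan C vs Plan D: Plan C is ranked higher on 1 ballot, Plan D on 6. Plan D wins 6–1.
Plan C vs Plan F: 3 to 4, Plan F.
Plan A–Proposal Red: Proposal Red 6–1.
Plan A vs Plan D: Plan D, 6–1.
Plan A vs Plan F: Plan A is ranked higher on 3 ballots, Plan F on 4. Plan F wins 4–3.
Proposal Red vs Plan D: 1+3+2+1 = 7 for Proposal Red, 0 for Plan D — Proposal Red by 7–0.
Proposal Red vs Plan F: Proposal Red preferred on 1+3 = 4 ballots; Proposal Red wins 4–3.
Plan D vs Plan F: Plan D preferred on 1+3 = 4 ballots; Plan D wins 4–3.
Only Plan A has no wins; Plan A is the Condorcet loser.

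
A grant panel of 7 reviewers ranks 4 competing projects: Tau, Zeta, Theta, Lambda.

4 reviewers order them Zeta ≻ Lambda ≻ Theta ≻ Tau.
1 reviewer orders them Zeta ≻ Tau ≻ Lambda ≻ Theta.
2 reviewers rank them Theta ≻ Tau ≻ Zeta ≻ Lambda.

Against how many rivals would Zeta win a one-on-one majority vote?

Zeta against each rival (7 reviewers):
Zeta–Tau: Zeta 5–2.
Zeta vs Theta: 4+1 = 5 for Zeta, 2 for Theta — Zeta by 5–2.
Zeta vs Lambda: 4+1+2 = 7 for Zeta, 0 for Lambda — Zeta by 7–0.
Zeta beats Tau, Theta, Lambda — 3 pairwise wins.

3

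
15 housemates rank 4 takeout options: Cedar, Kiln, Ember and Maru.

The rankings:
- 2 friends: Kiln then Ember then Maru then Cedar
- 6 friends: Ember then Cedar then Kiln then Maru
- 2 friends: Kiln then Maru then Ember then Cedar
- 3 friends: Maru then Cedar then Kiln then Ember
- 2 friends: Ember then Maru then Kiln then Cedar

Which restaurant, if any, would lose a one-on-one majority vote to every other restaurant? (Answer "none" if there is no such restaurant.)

Head-to-head results (15 friends):
Cedar vs Kiln: Cedar, 9–6.
Cedar–Ember: Ember 12–3.
Cedar–Maru: Maru 9–6.
Kiln vs Ember: Ember wins 8–7.
Kiln vs Maru: 2+6+2 = 10 for Kiln, 5 for Maru — Kiln by 10–5.
Ember vs Maru: Ember wins 10–5.
Each restaurant has at least one pairwise win (Cedar beats Kiln; Kiln beats Maru; Ember beats Cedar; Maru beats Cedar) — no Condorcet loser.

none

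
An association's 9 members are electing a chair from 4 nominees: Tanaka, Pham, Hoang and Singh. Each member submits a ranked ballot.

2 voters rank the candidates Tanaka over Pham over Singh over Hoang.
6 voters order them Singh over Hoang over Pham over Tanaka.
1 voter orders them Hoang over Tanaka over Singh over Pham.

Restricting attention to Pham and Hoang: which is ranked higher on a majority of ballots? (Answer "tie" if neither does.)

Hoang

Ballots ranking Pham above Hoang: 2.
Ballots ranking Hoang above Pham: 9 − 2 = 7.
Hoang wins the head-to-head 7–2.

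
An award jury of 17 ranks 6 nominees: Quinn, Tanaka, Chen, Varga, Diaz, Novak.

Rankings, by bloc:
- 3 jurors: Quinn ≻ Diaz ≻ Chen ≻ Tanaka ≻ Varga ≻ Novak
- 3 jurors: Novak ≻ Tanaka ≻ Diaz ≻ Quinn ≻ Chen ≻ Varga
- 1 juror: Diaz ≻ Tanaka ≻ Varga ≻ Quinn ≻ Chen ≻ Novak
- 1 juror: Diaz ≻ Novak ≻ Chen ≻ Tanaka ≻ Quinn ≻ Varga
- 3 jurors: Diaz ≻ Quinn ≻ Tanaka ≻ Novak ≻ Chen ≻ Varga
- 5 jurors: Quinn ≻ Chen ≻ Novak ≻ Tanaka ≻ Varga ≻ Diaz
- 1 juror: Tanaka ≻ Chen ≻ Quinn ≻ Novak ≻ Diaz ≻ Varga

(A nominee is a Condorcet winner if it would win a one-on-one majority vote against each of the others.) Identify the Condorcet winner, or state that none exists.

Quinn

Pairwise majorities:
Quinn vs Tanaka: Quinn preferred on 3+3+5 = 11 ballots; Quinn wins 11–6.
Quinn vs Chen: 3+3+1+3+5 = 15 for Quinn, 2 for Chen — Quinn by 15–2.
Quinn vs Varga: Quinn is ranked higher on 3+3+1+3+5+1 = 16 ballots, Varga on 1. Quinn wins 16–1.
Quinn vs Diaz: Quinn preferred on 3+5+1 = 9 ballots; Quinn wins 9–8.
Quinn vs Novak: Quinn preferred on 3+1+3+5+1 = 13 ballots; Quinn wins 13–4.
Tanaka vs Chen: Tanaka is ranked higher on 3+1+3+1 = 8 ballots, Chen on 9. Chen wins 9–8.
Tanaka vs Varga: Tanaka preferred on 17 ballots; Tanaka wins 17–0.
Tanaka vs Diaz: Tanaka is ranked higher on 3+5+1 = 9 ballots, Diaz on 8. Tanaka wins 9–8.
Tanaka vs Novak: Tanaka is ranked higher on 3+1+3+1 = 8 ballots, Novak on 9. Novak wins 9–8.
Chen vs Varga: 16 to 1, Chen.
Chen vs Diaz: Chen preferred on 5+1 = 6 ballots; Diaz wins 11–6.
Chen vs Novak: Chen preferred on 3+1+5+1 = 10 ballots; Chen wins 10–7.
Varga vs Diaz: Varga preferred on 5 ballots; Diaz wins 12–5.
Varga vs Novak: Varga is ranked higher on 3+1 = 4 ballots, Novak on 13. Novak wins 13–4.
Diaz vs Novak: Diaz is ranked higher on 3+1+1+3 = 8 ballots, Novak on 9. Novak wins 9–8.
Only Quinn has no losses; Quinn is the Condorcet winner.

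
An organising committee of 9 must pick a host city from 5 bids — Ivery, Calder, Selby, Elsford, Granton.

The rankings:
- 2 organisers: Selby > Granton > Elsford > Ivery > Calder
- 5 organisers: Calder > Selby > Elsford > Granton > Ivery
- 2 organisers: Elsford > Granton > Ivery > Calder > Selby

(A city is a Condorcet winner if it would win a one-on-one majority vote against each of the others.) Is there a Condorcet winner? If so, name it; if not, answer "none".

Pairwise majorities:
Ivery–Calder: Calder 5–4.
Ivery vs Selby: Selby wins 7–2.
Ivery–Elsford: Elsford 9–0.
Ivery–Granton: Granton 9–0.
Calder–Selby: Calder 7–2.
Calder vs Elsford: Calder, 5–4.
Calder vs Granton: Calder, 5–4.
Selby vs Elsford: Selby, 7–2.
Selby vs Granton: Selby wins 7–2.
Elsford–Granton: Elsford 7–2.
Calder defeats every rival head-to-head and is the Condorcet winner.

Calder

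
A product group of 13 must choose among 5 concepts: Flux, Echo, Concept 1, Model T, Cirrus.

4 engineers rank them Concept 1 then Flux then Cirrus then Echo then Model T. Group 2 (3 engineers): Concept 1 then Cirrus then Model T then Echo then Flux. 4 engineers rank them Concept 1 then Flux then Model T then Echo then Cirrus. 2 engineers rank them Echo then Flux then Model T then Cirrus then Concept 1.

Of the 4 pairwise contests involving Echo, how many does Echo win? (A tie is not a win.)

0

Echo against each rival (13 engineers):
Echo vs Flux: Flux, 8–5.
Echo vs Concept 1: 2 to 11, Concept 1.
Echo–Model T: Model T 7–6.
Echo vs Cirrus: Cirrus wins 7–6.
Echo beats no one; loses to Flux, Concept 1, Model T, Cirrus — 0 pairwise wins.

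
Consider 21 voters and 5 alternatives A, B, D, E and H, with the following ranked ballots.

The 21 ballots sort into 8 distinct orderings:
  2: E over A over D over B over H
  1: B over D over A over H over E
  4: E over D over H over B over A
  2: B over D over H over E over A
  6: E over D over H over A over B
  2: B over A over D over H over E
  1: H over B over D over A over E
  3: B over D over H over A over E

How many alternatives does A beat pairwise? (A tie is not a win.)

0

A against each rival (21 voters):
A vs B: B, 13–8.
A vs D: 4 to 17, D.
A vs E: A preferred on 1+2+1+3 = 7 ballots; E wins 14–7.
A vs H: H, 16–5.
A beats no one; loses to B, D, E, H — 0 pairwise wins.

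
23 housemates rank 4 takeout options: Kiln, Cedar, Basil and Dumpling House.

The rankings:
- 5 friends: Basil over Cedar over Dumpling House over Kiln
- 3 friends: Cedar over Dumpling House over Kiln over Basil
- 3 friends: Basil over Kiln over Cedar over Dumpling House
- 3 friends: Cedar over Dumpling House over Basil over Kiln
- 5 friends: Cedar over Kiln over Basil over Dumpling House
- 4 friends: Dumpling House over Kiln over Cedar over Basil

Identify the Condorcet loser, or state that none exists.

Head-to-head results (23 friends):
Kiln–Cedar: Cedar 16–7.
Kiln vs Basil: 3+5+4 = 12 for Kiln, 11 for Basil — Kiln by 12–11.
Kiln vs Dumpling House: 3+5 = 8 for Kiln, 15 for Dumpling House — Dumpling House by 15–8.
Cedar vs Basil: Cedar is ranked higher on 3+3+5+4 = 15 ballots, Basil on 8. Cedar wins 15–8.
Cedar–Dumpling House: Cedar 19–4.
Basil vs Dumpling House: Basil wins 13–10.
Every restaurant wins at least one matchup (Kiln beats Basil; Cedar beats Kiln; Basil beats Dumpling House; Dumpling House beats Kiln), so there is no Condorcet loser.

none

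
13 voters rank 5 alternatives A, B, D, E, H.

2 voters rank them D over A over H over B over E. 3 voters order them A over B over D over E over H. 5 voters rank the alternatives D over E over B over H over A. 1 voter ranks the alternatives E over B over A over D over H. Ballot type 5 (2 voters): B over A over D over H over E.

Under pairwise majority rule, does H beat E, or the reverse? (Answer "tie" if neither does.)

Ballots ranking H above E: 2 + 2 = 4.
Ballots ranking E above H: 13 − 4 = 9.
E wins the head-to-head 9–4.

E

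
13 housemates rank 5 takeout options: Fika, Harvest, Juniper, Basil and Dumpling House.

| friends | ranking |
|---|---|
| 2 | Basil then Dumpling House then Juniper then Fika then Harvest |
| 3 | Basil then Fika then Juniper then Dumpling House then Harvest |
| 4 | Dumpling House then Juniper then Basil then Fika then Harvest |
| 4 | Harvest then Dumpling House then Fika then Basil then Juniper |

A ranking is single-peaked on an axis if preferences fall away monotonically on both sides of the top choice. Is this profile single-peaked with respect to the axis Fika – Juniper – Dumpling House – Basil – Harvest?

Axis positions: Fika=1, Juniper=2, Dumpling House=3, Basil=4, Harvest=5.
Cluster 1 (peak Basil at position 4): ranking walks positions 4-3-2-1-5, expanding outward from the peak — single-peaked.
Cluster 2: ranking walks positions 4-1-2-3-5; Fika is ranked above Dumpling House even though Dumpling House lies between Fika and the peak Basil on the axis — preferences dip and rise again. Not single-peaked.
Cluster 3 (peak Dumpling House at position 3): ranking walks positions 3-2-4-1-5, expanding outward from the peak — single-peaked.
Cluster 4: ranking walks positions 5-3-1-4-2; Dumpling House is ranked above Basil even though Basil lies between Dumpling House and the peak Harvest on the axis — preferences dip and rise again. Not single-peaked.
Cluster 2 violates single-peakedness, so the profile is not single-peaked on this axis.

no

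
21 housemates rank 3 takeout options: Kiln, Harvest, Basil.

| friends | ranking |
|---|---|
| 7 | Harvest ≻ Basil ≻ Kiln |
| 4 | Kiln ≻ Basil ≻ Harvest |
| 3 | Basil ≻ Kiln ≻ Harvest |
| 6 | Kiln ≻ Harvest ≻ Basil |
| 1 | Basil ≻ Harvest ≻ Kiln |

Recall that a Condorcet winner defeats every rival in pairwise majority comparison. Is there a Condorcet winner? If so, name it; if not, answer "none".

none

Check each pair by majority over 21 ballots:
Kiln vs Harvest: Kiln is ranked higher on 4+3+6 = 13 ballots, Harvest on 8. Kiln wins 13–8.
Kiln vs Basil: Kiln preferred on 4+6 = 10 ballots; Basil wins 11–10.
Harvest vs Basil: 7+6 = 13 for Harvest, 8 for Basil — Harvest by 13–8.
Every restaurant loses at least once (Kiln loses to Basil; Harvest loses to Kiln; Basil loses to Harvest). The majority relation contains the cycle Kiln > Harvest > Basil > Kiln, so there is no Condorcet winner.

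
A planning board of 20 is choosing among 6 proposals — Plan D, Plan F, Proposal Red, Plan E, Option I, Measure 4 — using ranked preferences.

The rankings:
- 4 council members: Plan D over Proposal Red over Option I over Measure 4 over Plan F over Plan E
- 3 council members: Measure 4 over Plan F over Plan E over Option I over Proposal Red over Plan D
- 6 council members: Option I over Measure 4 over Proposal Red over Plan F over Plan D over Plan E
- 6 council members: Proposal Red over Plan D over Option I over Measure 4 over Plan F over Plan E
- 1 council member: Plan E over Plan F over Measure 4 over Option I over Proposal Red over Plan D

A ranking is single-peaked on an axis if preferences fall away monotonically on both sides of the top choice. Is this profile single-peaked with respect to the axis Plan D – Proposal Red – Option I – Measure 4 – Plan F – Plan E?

Axis positions: Plan D=1, Proposal Red=2, Option I=3, Measure 4=4, Plan F=5, Plan E=6.
Cluster 1 (peak Plan D at position 1): ranking walks positions 1-2-3-4-5-6, expanding outward from the peak — single-peaked.
Cluster 2 (peak Measure 4 at position 4): ranking walks positions 4-5-6-3-2-1, expanding outward from the peak — single-peaked.
Cluster 3 (peak Option I at position 3): ranking walks positions 3-4-2-5-1-6, expanding outward from the peak — single-peaked.
Cluster 4 (peak Proposal Red at position 2): ranking walks positions 2-1-3-4-5-6, expanding outward from the peak — single-peaked.
Cluster 5 (peak Plan E at position 6): ranking walks positions 6-5-4-3-2-1, expanding outward from the peak — single-peaked.
Every ranking is single-peaked on this axis.

yes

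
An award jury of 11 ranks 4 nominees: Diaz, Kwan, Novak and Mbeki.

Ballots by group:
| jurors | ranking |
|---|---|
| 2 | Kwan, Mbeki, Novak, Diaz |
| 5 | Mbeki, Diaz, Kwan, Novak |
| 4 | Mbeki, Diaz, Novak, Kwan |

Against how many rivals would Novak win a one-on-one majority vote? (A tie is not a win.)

Novak against each rival (11 jurors):
Novak vs Diaz: 2 for Novak, 9 for Diaz — Diaz by 9–2.
Novak vs Kwan: Kwan wins 7–4.
Novak vs Mbeki: Mbeki wins 11–0.
Novak beats no one; loses to Diaz, Kwan, Mbeki — 0 pairwise wins.

0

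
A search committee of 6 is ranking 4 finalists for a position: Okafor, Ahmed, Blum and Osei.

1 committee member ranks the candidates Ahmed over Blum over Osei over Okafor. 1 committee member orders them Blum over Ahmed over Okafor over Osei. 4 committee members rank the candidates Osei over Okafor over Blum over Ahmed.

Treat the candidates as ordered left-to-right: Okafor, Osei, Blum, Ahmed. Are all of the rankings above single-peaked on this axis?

Axis positions: Okafor=1, Osei=2, Blum=3, Ahmed=4.
Faction 1 (peak Ahmed at position 4): ranking walks positions 4-3-2-1, expanding outward from the peak — single-peaked.
Faction 2: ranking walks positions 3-4-1-2; Okafor is ranked above Osei even though Osei lies between Okafor and the peak Blum on the axis — preferences dip and rise again. Not single-peaked.
Faction 3 (peak Osei at position 2): ranking walks positions 2-1-3-4, expanding outward from the peak — single-peaked.
Faction 2 violates single-peakedness, so the profile is not single-peaked on this axis.

no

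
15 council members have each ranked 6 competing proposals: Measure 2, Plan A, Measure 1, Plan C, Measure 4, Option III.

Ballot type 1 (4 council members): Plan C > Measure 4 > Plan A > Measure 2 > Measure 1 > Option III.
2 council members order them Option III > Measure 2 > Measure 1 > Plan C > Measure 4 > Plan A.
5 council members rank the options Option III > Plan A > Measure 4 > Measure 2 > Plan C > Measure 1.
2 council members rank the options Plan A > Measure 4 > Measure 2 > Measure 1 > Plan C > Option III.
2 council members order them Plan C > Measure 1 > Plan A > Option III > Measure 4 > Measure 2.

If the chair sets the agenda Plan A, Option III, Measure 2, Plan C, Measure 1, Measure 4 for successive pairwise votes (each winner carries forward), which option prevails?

Plan C

Round 1: Plan A vs Option III — 8–7, Plan A advances.
Round 2: Plan A vs Measure 2 — 13–2, Plan A advances.
Round 3: Plan A vs Plan C — 7–8, Plan C advances.
Round 4: Plan C vs Measure 1 — 11–4, Plan C advances.
Round 5: Plan C vs Measure 4 — 8–7, Plan C advances.
The agenda winner is Plan C.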